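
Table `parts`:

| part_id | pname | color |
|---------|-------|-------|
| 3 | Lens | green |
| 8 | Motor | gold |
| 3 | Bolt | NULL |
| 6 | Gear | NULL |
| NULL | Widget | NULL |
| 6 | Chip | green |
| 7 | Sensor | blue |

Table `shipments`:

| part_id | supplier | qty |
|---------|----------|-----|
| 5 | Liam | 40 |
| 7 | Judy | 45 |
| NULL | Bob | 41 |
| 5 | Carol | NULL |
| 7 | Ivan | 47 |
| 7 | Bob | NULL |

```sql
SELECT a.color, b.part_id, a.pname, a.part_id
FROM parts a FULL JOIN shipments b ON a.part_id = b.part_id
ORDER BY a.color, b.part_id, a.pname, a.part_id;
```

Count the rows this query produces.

12

FULL OUTER JOIN keeps every row from both sides; unmatched rows get NULL for the other side's columns.
Matching on a.part_id = b.part_id. A NULL in a compared column never satisfies the condition.
- a row (part_id=3): no match → kept, b columns NULL.
- a row (part_id=8): no match → kept, b columns NULL.
- a row (part_id=3): no match → kept, b columns NULL.
- a row (part_id=6): no match → kept, b columns NULL.
- a row (part_id=NULL): no match → kept, b columns NULL.
- a row (part_id=6): no match → kept, b columns NULL.
- a row (part_id=7): matches 3 b row(s) → 3 output row(s).
- 3 row(s) from b found no a partner → padded with NULL.
Total: 3 matched + 9 padded = 12 rows.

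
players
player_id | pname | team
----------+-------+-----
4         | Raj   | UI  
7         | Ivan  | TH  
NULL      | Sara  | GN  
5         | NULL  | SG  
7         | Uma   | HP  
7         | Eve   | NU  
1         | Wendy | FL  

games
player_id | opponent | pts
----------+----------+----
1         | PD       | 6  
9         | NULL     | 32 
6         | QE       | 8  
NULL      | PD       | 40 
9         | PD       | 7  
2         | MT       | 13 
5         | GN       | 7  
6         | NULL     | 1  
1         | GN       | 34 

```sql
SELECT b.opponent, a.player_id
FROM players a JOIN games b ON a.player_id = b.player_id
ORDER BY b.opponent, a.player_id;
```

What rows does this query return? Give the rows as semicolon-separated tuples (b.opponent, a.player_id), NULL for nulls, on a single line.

(GN, 1); (GN, 5); (PD, 1)

INNER JOIN keeps only pairs where the ON condition holds.
Matching on a.player_id = b.player_id. A NULL in a compared column never satisfies the condition.
- a row (player_id=4): no match → dropped.
- a row (player_id=7): no match → dropped.
- a row (player_id=NULL): no match → dropped.
- a row (player_id=5): matches 1 b row(s) → 1 output row(s).
- a row (player_id=7): no match → dropped.
- a row (player_id=7): no match → dropped.
- a row (player_id=1): matches 2 b row(s) → 2 output row(s).
After projecting and ordering:
b.opponent | a.player_id
GN | 1
GN | 5
PD | 1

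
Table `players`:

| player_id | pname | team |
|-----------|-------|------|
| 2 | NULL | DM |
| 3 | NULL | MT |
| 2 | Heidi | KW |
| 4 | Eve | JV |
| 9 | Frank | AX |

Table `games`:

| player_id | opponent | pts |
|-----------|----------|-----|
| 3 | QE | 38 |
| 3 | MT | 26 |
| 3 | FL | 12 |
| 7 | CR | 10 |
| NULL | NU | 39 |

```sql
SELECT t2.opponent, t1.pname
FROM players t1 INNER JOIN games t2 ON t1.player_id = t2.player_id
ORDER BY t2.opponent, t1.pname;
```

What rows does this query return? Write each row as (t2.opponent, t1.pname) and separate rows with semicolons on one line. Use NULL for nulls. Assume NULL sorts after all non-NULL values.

(FL, NULL); (MT, NULL); (QE, NULL)

INNER JOIN keeps only pairs where the ON condition holds.
Matching on t1.player_id = t2.player_id. A NULL in a compared column never satisfies the condition.
Matched pairs: 3.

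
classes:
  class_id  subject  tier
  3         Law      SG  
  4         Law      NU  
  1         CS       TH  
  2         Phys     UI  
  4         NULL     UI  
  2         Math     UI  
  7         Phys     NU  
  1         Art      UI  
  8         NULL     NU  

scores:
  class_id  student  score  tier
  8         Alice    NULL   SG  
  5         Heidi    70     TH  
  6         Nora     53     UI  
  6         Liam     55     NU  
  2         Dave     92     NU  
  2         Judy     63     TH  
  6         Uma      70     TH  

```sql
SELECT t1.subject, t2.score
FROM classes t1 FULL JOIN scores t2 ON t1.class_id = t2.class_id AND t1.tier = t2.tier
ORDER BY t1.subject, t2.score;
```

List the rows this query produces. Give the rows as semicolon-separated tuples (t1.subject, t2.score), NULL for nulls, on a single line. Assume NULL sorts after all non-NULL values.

(Art, NULL); (CS, NULL); (Law, NULL); (Law, NULL); (Math, NULL); (Phys, NULL); (Phys, NULL); (NULL, 53); (NULL, 55); (NULL, 63); (NULL, 70); (NULL, 70); (NULL, 92); (NULL, NULL); (NULL, NULL); (NULL, NULL)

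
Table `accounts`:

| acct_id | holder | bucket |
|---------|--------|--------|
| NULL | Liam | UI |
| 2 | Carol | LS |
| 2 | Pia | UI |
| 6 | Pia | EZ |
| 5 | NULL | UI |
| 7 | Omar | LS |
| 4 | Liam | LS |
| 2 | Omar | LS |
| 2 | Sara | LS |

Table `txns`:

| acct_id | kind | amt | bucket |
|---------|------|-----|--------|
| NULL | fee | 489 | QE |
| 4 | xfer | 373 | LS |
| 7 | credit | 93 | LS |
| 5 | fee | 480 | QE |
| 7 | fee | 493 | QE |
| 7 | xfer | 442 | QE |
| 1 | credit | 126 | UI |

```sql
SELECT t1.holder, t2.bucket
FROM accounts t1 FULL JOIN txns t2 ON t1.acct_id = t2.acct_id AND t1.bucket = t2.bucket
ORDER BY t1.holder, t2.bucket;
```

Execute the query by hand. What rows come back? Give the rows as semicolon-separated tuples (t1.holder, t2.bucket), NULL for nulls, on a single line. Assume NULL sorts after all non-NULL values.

(Carol, NULL); (Liam, LS); (Liam, NULL); (Omar, LS); (Omar, NULL); (Pia, NULL); (Pia, NULL); (Sara, NULL); (NULL, QE); (NULL, QE); (NULL, QE); (NULL, QE); (NULL, UI); (NULL, NULL)

FULL OUTER JOIN keeps every row from both sides; unmatched rows get NULL for the other side's columns.
Matching on t1.acct_id = t2.acct_id AND t1.bucket = t2.bucket. A NULL in a compared column never satisfies the condition.
Matched pairs: 2; unmatched t1 rows kept: 7; unmatched t2 rows kept: 5.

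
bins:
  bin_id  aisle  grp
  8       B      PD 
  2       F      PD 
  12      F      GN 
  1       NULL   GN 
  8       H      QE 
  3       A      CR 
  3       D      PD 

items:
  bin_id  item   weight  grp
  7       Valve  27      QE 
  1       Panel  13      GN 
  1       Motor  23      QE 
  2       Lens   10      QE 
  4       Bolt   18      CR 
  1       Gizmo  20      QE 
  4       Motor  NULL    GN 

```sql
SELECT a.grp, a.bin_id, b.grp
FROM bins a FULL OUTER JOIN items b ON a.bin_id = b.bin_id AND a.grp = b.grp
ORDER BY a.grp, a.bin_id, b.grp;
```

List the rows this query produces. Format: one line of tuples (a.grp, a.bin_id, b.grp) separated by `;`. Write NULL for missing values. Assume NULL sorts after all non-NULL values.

(CR, 3, NULL); (GN, 1, GN); (GN, 12, NULL); (PD, 2, NULL); (PD, 3, NULL); (PD, 8, NULL); (QE, 8, NULL); (NULL, NULL, CR); (NULL, NULL, GN); (NULL, NULL, QE); (NULL, NULL, QE); (NULL, NULL, QE); (NULL, NULL, QE)

FULL OUTER JOIN keeps every row from both sides; unmatched rows get NULL for the other side's columns.
Matching on a.bin_id = b.bin_id AND a.grp = b.grp.
- a (bin_id=8, grp=PD) has no partner → padded with NULL.
- a (bin_id=2, grp=PD) has no partner → padded with NULL.
- a (bin_id=12, grp=GN) has no partner → padded with NULL.
- a (bin_id=1, grp=GN) pairs with 1 row(s) of b.
- a (bin_id=8, grp=QE) has no partner → padded with NULL.
- a (bin_id=3, grp=CR) has no partner → padded with NULL.
- a (bin_id=3, grp=PD) has no partner → padded with NULL.
- 6 b row(s) had no a match → kept, a columns NULL.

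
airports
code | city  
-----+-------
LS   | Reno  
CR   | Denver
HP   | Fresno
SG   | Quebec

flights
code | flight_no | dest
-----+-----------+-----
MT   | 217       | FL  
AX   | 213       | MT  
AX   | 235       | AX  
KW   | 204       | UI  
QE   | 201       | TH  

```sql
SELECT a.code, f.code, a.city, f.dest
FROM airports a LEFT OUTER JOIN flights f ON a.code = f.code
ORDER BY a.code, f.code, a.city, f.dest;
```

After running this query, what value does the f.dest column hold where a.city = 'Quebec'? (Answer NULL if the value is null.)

NULL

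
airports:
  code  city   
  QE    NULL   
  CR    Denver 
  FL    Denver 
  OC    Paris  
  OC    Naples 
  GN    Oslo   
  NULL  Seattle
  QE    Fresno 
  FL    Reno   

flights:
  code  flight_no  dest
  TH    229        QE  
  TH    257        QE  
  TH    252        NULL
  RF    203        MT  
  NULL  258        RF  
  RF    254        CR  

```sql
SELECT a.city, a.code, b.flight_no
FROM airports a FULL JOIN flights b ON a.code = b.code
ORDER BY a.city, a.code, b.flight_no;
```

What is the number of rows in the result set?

FULL OUTER JOIN keeps every row from both sides; unmatched rows get NULL for the other side's columns.
Matching on a.code = b.code. A NULL in a compared column never satisfies the condition.
Matched pairs: 0; unmatched a rows kept: 9; unmatched b rows kept: 6.
Total: 0 matched + 15 padded = 15 rows.

15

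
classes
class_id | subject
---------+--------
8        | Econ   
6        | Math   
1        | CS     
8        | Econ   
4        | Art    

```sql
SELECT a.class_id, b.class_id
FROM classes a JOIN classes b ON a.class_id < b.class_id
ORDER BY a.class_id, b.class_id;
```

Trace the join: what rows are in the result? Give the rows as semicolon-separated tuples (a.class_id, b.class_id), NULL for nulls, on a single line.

(1, 4); (1, 6); (1, 8); (1, 8); (4, 6); (4, 8); (4, 8); (6, 8); (6, 8)

INNER JOIN keeps only pairs where the ON condition holds.
Matching on a.class_id < b.class_id.
- a row (class_id=8): no match → dropped.
- a row (class_id=6): matches 2 b row(s) → 2 output row(s).
- a row (class_id=1): matches 4 b row(s) → 4 output row(s).
- a row (class_id=8): no match → dropped.
- a row (class_id=4): matches 3 b row(s) → 3 output row(s).
After projecting and ordering:
a.class_id | b.class_id
1 | 4
1 | 6
1 | 8
1 | 8
4 | 6
4 | 8
4 | 8
6 | 8
6 | 8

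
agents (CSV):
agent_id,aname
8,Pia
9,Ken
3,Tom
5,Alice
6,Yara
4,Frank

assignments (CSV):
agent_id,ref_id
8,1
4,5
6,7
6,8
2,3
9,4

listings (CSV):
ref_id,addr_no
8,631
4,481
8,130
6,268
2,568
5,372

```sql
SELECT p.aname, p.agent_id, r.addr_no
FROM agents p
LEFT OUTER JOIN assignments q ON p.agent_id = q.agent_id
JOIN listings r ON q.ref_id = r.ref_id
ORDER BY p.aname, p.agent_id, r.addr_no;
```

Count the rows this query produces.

4

Evaluate left to right. First `agents p LEFT JOIN assignments q` on agent_id: 7 row(s).
Then INNER JOIN `listings r` on ref_id: keep only rows whose q.ref_id appears in r.
Result: 4 row(s).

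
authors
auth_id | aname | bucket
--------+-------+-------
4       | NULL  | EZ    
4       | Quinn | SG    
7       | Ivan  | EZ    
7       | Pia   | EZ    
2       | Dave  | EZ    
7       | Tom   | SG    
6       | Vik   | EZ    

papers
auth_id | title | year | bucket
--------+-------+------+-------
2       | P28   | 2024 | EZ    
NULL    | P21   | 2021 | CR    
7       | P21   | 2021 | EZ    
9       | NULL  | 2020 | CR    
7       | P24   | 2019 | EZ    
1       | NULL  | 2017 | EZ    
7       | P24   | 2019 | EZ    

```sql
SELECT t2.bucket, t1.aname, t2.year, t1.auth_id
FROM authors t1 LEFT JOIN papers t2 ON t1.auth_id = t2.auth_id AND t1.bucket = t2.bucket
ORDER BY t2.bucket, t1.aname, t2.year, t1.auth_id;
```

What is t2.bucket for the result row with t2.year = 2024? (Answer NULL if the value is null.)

LEFT JOIN keeps every row from `authors`; unmatched rows get NULL for `papers`'s columns.
Matching on t1.auth_id = t2.auth_id AND t1.bucket = t2.bucket. A NULL in a compared column never satisfies the condition.
- auth_id=4, bucket=EZ: no t2 row matches, row kept with t2 columns NULL.
- auth_id=4, bucket=SG: no t2 row matches, row kept with t2 columns NULL.
- auth_id=7, bucket=EZ: 3 matching t2 row(s), so 3 row(s) emitted.
- auth_id=7, bucket=EZ: 3 matching t2 row(s), so 3 row(s) emitted.
- auth_id=2, bucket=EZ: 1 matching t2 row(s), so 1 row(s) emitted.
- auth_id=7, bucket=SG: no t2 row matches, row kept with t2 columns NULL.
- auth_id=6, bucket=EZ: no t2 row matches, row kept with t2 columns NULL.

EZ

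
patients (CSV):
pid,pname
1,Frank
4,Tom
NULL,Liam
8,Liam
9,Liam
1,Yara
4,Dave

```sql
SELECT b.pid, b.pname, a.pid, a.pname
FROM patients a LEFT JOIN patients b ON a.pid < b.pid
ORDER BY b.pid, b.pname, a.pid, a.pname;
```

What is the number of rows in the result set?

LEFT JOIN keeps every row from `patients a`; unmatched rows get NULL for `patients b`'s columns.
Matching on a.pid < b.pid. A NULL in a compared column never satisfies the condition.
Matched pairs: 13; unmatched a rows kept: 2.
Total: 13 matched + 2 padded = 15 rows.

15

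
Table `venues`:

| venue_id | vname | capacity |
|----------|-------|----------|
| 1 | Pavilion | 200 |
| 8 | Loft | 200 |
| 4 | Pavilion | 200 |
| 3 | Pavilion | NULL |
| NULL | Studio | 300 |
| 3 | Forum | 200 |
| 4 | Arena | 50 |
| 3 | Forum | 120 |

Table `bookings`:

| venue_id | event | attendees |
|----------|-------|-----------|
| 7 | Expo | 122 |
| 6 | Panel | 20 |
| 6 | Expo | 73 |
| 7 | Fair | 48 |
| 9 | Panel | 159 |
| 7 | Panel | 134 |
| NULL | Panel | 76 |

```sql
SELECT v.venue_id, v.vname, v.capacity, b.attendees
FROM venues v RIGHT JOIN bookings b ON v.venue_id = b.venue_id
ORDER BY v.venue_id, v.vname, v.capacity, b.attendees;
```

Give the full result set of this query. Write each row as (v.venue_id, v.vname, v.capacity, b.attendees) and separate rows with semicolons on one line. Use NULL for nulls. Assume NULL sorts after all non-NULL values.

RIGHT JOIN keeps every row from `bookings`; unmatched rows get NULL for `venues`'s columns.
Matching on v.venue_id = b.venue_id. A NULL in a compared column never satisfies the condition.
- v (venue_id=1) has no partner in b.
- v (venue_id=8) has no partner in b.
- v (venue_id=4) has no partner in b.
- v (venue_id=3) has no partner in b.
- v (venue_id=NULL) has no partner in b.
- v (venue_id=3) has no partner in b.
- v (venue_id=4) has no partner in b.
- v (venue_id=3) has no partner in b.
- 7 row(s) from b found no v partner → padded with NULL.
After projecting and ordering:
v.venue_id | v.vname | v.capacity | b.attendees
NULL | NULL | NULL | 20
NULL | NULL | NULL | 48
NULL | NULL | NULL | 73
NULL | NULL | NULL | 76
NULL | NULL | NULL | 122
NULL | NULL | NULL | 134
NULL | NULL | NULL | 159

(NULL, NULL, NULL, 20); (NULL, NULL, NULL, 48); (NULL, NULL, NULL, 73); (NULL, NULL, NULL, 76); (NULL, NULL, NULL, 122); (NULL, NULL, NULL, 134); (NULL, NULL, NULL, 159)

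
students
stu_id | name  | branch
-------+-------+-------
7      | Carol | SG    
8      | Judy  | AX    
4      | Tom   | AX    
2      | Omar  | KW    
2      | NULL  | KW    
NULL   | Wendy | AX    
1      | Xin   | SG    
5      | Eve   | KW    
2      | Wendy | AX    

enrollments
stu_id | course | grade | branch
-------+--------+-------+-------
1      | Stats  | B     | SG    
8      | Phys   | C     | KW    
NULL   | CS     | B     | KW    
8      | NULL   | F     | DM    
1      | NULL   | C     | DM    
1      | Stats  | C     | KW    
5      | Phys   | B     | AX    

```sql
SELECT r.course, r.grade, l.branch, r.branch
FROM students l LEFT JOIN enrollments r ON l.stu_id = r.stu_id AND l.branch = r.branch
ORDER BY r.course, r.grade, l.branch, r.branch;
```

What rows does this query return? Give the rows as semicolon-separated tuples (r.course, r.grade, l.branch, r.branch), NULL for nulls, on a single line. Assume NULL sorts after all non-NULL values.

(Stats, B, SG, SG); (NULL, NULL, AX, NULL); (NULL, NULL, AX, NULL); (NULL, NULL, AX, NULL); (NULL, NULL, AX, NULL); (NULL, NULL, KW, NULL); (NULL, NULL, KW, NULL); (NULL, NULL, KW, NULL); (NULL, NULL, SG, NULL)

LEFT JOIN keeps every row from `students`; unmatched rows get NULL for `enrollments`'s columns.
Matching on l.stu_id = r.stu_id AND l.branch = r.branch. A NULL in a compared column never satisfies the condition.
- l[0] stu_id=7, branch=SG → no match; kept with NULLs on the r side.
- l[1] stu_id=8, branch=AX → no match; kept with NULLs on the r side.
- l[2] stu_id=4, branch=AX → no match; kept with NULLs on the r side.
- l[3] stu_id=2, branch=KW → no match; kept with NULLs on the r side.
- l[4] stu_id=2, branch=KW → no match; kept with NULLs on the r side.
- l[5] stu_id=NULL, branch=AX → no match; kept with NULLs on the r side.
- l[6] stu_id=1, branch=SG → 1 match(es) in r → 1 row(s).
- l[7] stu_id=5, branch=KW → no match; kept with NULLs on the r side.
- l[8] stu_id=2, branch=AX → no match; kept with NULLs on the r side.
After projecting and ordering:
r.course | r.grade | l.branch | r.branch
Stats | B | SG | SG
NULL | NULL | AX | NULL
NULL | NULL | AX | NULL
NULL | NULL | AX | NULL
NULL | NULL | AX | NULL
NULL | NULL | KW | NULL
NULL | NULL | KW | NULL
NULL | NULL | KW | NULL
NULL | NULL | SG | NULL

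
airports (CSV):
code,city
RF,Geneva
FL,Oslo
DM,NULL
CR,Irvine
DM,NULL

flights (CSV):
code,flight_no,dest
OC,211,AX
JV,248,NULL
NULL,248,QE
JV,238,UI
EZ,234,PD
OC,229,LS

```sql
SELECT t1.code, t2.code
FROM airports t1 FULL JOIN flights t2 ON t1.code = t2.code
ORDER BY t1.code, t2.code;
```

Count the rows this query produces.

FULL OUTER JOIN keeps every row from both sides; unmatched rows get NULL for the other side's columns.
Matching on t1.code = t2.code. A NULL in a compared column never satisfies the condition.
- t1 (code=RF) has no partner → padded with NULL.
- t1 (code=FL) has no partner → padded with NULL.
- t1 (code=DM) has no partner → padded with NULL.
- t1 (code=CR) has no partner → padded with NULL.
- t1 (code=DM) has no partner → padded with NULL.
- 6 t2 row(s) had no t1 match → kept, t1 columns NULL.
Total: 0 matched + 11 padded = 11 rows.

11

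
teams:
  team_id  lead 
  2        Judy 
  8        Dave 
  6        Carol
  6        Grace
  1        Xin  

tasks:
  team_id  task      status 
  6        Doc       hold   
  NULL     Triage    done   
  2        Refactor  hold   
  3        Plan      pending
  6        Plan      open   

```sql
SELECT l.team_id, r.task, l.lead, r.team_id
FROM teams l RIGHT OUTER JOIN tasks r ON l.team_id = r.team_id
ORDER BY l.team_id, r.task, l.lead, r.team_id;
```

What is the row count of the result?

RIGHT JOIN keeps every row from `tasks`; unmatched rows get NULL for `teams`'s columns.
Matching on l.team_id = r.team_id. A NULL in a compared column never satisfies the condition.
Matched pairs: 5; unmatched r rows kept: 2.
Total: 5 matched + 2 padded = 7 rows.

7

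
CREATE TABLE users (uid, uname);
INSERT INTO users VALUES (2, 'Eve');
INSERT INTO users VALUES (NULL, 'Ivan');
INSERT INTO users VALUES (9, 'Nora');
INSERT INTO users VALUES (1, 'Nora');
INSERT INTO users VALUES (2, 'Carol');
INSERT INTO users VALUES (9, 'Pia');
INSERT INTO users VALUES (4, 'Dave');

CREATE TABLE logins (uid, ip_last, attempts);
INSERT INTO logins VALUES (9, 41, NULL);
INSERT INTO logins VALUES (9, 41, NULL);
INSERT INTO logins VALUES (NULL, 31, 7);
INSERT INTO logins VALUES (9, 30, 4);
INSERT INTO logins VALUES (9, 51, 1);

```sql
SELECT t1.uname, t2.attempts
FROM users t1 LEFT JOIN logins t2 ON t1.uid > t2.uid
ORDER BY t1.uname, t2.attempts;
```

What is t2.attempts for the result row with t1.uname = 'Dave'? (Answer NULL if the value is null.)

NULL

LEFT JOIN keeps every row from `users`; unmatched rows get NULL for `logins`'s columns.
Matching on t1.uid > t2.uid. A NULL in a compared column never satisfies the condition.
- t1 (uid=2) has no partner → padded with NULL.
- t1 (uid=NULL) has no partner → padded with NULL.
- t1 (uid=9) has no partner → padded with NULL.
- t1 (uid=1) has no partner → padded with NULL.
- t1 (uid=2) has no partner → padded with NULL.
- t1 (uid=9) has no partner → padded with NULL.
- t1 (uid=4) has no partner → padded with NULL.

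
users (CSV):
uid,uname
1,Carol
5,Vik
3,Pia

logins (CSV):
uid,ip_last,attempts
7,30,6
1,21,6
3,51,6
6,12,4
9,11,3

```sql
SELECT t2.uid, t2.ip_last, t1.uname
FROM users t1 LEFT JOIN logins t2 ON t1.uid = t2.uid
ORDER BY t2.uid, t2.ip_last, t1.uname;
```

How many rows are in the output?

3

LEFT JOIN keeps every row from `users`; unmatched rows get NULL for `logins`'s columns.
Matching on t1.uid = t2.uid.
- t1 row (uid=1): matches 1 t2 row(s) → 1 output row(s).
- t1 row (uid=5): no match → kept, t2 columns NULL.
- t1 row (uid=3): matches 1 t2 row(s) → 1 output row(s).
Total: 2 matched + 1 padded = 3 rows.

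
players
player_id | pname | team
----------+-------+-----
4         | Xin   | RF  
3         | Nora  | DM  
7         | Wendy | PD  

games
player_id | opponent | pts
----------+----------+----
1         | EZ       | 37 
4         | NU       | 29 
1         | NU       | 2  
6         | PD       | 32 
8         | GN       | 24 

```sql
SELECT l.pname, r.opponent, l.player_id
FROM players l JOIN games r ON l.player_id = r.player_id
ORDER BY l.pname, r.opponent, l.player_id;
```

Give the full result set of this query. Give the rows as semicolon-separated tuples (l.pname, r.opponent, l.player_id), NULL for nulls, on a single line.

INNER JOIN keeps only pairs where the ON condition holds.
Matching on l.player_id = r.player_id.
- l[0] player_id=4 → 1 match(es) in r → 1 row(s).
- l[1] player_id=3 → no match; dropped.
- l[2] player_id=7 → no match; dropped.
After projecting and ordering:
l.pname | r.opponent | l.player_id
Xin | NU | 4

(Xin, NU, 4)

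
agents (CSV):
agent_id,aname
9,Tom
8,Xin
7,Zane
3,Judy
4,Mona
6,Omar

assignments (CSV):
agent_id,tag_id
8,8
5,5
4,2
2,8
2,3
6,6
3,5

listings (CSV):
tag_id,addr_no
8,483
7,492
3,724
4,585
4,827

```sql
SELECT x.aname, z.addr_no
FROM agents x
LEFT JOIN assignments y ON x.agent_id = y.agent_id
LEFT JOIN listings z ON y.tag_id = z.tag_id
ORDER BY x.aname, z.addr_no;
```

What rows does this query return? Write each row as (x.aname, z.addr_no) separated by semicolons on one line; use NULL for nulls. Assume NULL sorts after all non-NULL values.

Joins associate left-to-right: agents LEFT JOIN assignments on agent_id gives 6 intermediate row(s).
Then LEFT JOIN `listings z` on tag_id: each of those 6 rows is kept; rows whose y.tag_id has no match in z get NULL for z's columns.

(Judy, NULL); (Mona, NULL); (Omar, NULL); (Tom, NULL); (Xin, 483); (Zane, NULL)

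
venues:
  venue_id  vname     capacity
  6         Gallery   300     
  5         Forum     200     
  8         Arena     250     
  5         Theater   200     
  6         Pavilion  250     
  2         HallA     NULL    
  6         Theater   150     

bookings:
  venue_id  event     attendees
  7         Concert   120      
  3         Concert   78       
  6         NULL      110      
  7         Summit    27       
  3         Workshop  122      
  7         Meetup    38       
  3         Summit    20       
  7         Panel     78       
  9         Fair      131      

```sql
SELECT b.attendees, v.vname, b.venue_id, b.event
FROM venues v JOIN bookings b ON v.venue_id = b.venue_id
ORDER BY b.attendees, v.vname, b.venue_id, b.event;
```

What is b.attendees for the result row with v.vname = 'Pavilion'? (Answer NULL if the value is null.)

INNER JOIN keeps only pairs where the ON condition holds.
Matching on v.venue_id = b.venue_id.
- v[0] venue_id=6 → 1 match(es) in b → 1 row(s).
- v[1] venue_id=5 → no match; dropped.
- v[2] venue_id=8 → no match; dropped.
- v[3] venue_id=5 → no match; dropped.
- v[4] venue_id=6 → 1 match(es) in b → 1 row(s).
- v[5] venue_id=2 → no match; dropped.
- v[6] venue_id=6 → 1 match(es) in b → 1 row(s).

110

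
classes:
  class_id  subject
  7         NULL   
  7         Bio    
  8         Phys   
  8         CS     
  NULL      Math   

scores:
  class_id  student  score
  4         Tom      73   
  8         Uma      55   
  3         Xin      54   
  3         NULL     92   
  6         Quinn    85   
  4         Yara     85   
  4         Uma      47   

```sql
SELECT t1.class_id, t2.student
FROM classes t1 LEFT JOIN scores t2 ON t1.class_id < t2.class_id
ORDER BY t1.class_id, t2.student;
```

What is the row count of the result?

5

LEFT JOIN keeps every row from `classes`; unmatched rows get NULL for `scores`'s columns.
Matching on t1.class_id < t2.class_id. A NULL in a compared column never satisfies the condition.
- t1[0] class_id=7 → 1 match(es) in t2 → 1 row(s).
- t1[1] class_id=7 → 1 match(es) in t2 → 1 row(s).
- t1[2] class_id=8 → no match; kept with NULLs on the t2 side.
- t1[3] class_id=8 → no match; kept with NULLs on the t2 side.
- t1[4] class_id=NULL → no match; kept with NULLs on the t2 side.
Total: 2 matched + 3 padded = 5 rows.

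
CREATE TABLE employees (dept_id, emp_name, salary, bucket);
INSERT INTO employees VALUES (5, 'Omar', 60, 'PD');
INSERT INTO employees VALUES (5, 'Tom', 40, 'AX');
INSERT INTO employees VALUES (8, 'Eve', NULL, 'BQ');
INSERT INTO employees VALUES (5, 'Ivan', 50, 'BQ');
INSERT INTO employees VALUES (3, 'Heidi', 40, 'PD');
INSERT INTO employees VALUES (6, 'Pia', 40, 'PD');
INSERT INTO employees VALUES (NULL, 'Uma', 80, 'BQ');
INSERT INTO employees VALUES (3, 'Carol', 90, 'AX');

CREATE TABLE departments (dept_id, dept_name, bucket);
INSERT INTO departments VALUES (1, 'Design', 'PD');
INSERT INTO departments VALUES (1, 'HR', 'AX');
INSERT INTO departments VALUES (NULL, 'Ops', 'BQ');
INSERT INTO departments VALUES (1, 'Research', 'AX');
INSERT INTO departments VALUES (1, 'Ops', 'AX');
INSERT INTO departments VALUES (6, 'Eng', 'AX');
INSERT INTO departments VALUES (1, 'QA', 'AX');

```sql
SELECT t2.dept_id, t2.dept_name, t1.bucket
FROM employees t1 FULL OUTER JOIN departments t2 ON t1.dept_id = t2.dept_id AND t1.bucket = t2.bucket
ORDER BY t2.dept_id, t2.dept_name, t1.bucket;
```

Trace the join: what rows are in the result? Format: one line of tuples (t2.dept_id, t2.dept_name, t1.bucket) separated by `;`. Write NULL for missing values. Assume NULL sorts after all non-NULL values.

FULL OUTER JOIN keeps every row from both sides; unmatched rows get NULL for the other side's columns.
Matching on t1.dept_id = t2.dept_id AND t1.bucket = t2.bucket. A NULL in a compared column never satisfies the condition.
Matched pairs: 0; unmatched t1 rows kept: 8; unmatched t2 rows kept: 7.

(1, Design, NULL); (1, HR, NULL); (1, Ops, NULL); (1, QA, NULL); (1, Research, NULL); (6, Eng, NULL); (NULL, Ops, NULL); (NULL, NULL, AX); (NULL, NULL, AX); (NULL, NULL, BQ); (NULL, NULL, BQ); (NULL, NULL, BQ); (NULL, NULL, PD); (NULL, NULL, PD); (NULL, NULL, PD)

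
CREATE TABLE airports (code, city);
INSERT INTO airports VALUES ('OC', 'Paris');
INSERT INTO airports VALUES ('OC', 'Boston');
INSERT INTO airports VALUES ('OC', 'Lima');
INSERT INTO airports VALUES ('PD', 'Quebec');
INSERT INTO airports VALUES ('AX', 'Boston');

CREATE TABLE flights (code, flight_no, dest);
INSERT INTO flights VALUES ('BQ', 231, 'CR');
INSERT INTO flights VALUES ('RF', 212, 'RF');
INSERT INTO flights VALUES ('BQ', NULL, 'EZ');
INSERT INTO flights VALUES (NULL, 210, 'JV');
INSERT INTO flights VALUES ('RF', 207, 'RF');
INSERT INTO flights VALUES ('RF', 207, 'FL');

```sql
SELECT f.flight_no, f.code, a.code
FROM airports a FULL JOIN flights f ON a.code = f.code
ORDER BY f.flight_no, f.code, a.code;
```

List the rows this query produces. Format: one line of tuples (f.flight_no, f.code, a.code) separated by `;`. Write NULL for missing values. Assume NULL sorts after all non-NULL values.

FULL OUTER JOIN keeps every row from both sides; unmatched rows get NULL for the other side's columns.
Matching on a.code = f.code. A NULL in a compared column never satisfies the condition.
- a row (code=OC): no match → kept, f columns NULL.
- a row (code=OC): no match → kept, f columns NULL.
- a row (code=OC): no match → kept, f columns NULL.
- a row (code=PD): no match → kept, f columns NULL.
- a row (code=AX): no match → kept, f columns NULL.
- 6 row(s) from f found no a partner → padded with NULL.

(207, RF, NULL); (207, RF, NULL); (210, NULL, NULL); (212, RF, NULL); (231, BQ, NULL); (NULL, BQ, NULL); (NULL, NULL, AX); (NULL, NULL, OC); (NULL, NULL, OC); (NULL, NULL, OC); (NULL, NULL, PD)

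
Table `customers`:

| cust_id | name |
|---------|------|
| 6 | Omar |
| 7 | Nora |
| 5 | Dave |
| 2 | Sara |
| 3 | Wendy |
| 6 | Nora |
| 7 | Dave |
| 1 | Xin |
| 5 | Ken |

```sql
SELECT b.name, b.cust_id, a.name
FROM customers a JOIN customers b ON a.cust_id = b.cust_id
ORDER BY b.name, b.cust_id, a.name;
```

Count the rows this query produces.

INNER JOIN keeps only pairs where the ON condition holds.
Matching on a.cust_id = b.cust_id.
- cust_id=6: 2 matching b row(s), so 2 row(s) emitted.
- cust_id=7: 2 matching b row(s), so 2 row(s) emitted.
- cust_id=5: 2 matching b row(s), so 2 row(s) emitted.
- cust_id=2: 1 matching b row(s), so 1 row(s) emitted.
- cust_id=3: 1 matching b row(s), so 1 row(s) emitted.
- cust_id=6: 2 matching b row(s), so 2 row(s) emitted.
- cust_id=7: 2 matching b row(s), so 2 row(s) emitted.
- cust_id=1: 1 matching b row(s), so 1 row(s) emitted.
- cust_id=5: 2 matching b row(s), so 2 row(s) emitted.
Total: 15 rows.

15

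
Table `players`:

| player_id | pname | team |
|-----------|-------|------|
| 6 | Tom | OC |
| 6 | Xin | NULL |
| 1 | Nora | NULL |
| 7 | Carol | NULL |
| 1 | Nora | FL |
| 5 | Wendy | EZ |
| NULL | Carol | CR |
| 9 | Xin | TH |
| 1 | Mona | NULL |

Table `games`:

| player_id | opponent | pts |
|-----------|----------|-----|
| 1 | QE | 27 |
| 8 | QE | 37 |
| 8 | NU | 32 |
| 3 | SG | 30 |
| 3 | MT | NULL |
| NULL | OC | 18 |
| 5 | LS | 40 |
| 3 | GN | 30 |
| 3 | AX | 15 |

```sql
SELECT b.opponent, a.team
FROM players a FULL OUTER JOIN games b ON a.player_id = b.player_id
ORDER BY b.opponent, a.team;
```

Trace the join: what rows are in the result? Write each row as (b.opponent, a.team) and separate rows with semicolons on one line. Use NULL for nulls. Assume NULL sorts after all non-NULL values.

(AX, NULL); (GN, NULL); (LS, EZ); (MT, NULL); (NU, NULL); (OC, NULL); (QE, FL); (QE, NULL); (QE, NULL); (QE, NULL); (SG, NULL); (NULL, CR); (NULL, OC); (NULL, TH); (NULL, NULL); (NULL, NULL)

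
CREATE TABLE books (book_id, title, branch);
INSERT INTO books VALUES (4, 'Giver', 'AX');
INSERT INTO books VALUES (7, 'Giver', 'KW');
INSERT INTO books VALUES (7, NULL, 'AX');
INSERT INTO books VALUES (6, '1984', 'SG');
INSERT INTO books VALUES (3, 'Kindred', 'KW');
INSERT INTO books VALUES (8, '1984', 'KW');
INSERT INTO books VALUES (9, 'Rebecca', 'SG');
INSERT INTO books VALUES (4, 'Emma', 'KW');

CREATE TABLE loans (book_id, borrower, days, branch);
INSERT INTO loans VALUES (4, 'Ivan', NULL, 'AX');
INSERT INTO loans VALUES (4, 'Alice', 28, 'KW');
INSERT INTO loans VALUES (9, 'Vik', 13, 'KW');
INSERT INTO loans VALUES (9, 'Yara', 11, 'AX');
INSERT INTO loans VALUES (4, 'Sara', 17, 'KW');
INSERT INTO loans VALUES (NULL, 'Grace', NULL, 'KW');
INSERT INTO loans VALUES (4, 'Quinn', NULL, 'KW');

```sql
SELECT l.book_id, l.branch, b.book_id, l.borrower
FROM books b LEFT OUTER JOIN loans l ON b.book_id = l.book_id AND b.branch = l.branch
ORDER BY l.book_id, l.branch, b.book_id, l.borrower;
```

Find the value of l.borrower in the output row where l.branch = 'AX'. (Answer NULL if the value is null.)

Ivan

LEFT JOIN keeps every row from `books`; unmatched rows get NULL for `loans`'s columns.
Matching on b.book_id = l.book_id AND b.branch = l.branch. A NULL in a compared column never satisfies the condition.
- b row (book_id=4, branch=AX): matches 1 l row(s) → 1 output row(s).
- b row (book_id=7, branch=KW): no match → kept, l columns NULL.
- b row (book_id=7, branch=AX): no match → kept, l columns NULL.
- b row (book_id=6, branch=SG): no match → kept, l columns NULL.
- b row (book_id=3, branch=KW): no match → kept, l columns NULL.
- b row (book_id=8, branch=KW): no match → kept, l columns NULL.
- b row (book_id=9, branch=SG): no match → kept, l columns NULL.
- b row (book_id=4, branch=KW): matches 3 l row(s) → 3 output row(s).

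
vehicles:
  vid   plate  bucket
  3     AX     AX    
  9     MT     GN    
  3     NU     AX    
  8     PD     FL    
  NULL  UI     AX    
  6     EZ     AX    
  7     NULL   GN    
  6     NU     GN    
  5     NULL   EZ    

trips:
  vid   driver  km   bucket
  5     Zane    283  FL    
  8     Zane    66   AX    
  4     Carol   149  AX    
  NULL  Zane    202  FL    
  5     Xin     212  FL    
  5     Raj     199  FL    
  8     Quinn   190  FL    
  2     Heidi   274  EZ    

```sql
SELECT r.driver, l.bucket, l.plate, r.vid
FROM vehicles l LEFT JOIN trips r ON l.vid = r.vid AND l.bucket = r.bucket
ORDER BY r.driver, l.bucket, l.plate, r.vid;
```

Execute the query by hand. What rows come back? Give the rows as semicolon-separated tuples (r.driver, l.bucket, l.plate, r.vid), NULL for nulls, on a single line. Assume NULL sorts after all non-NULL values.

LEFT JOIN keeps every row from `vehicles`; unmatched rows get NULL for `trips`'s columns.
Matching on l.vid = r.vid AND l.bucket = r.bucket. A NULL in a compared column never satisfies the condition.
- vid=3, bucket=AX: no r row matches, row kept with r columns NULL.
- vid=9, bucket=GN: no r row matches, row kept with r columns NULL.
- vid=3, bucket=AX: no r row matches, row kept with r columns NULL.
- vid=8, bucket=FL: 1 matching r row(s), so 1 row(s) emitted.
- vid=NULL, bucket=AX: no r row matches, row kept with r columns NULL.
- vid=6, bucket=AX: no r row matches, row kept with r columns NULL.
- vid=7, bucket=GN: no r row matches, row kept with r columns NULL.
- vid=6, bucket=GN: no r row matches, row kept with r columns NULL.
- vid=5, bucket=EZ: no r row matches, row kept with r columns NULL.
After projecting and ordering:
r.driver | l.bucket | l.plate | r.vid
Quinn | FL | PD | 8
NULL | AX | AX | NULL
NULL | AX | EZ | NULL
NULL | AX | NU | NULL
NULL | AX | UI | NULL
NULL | EZ | NULL | NULL
NULL | GN | MT | NULL
NULL | GN | NU | NULL
NULL | GN | NULL | NULL

(Quinn, FL, PD, 8); (NULL, AX, AX, NULL); (NULL, AX, EZ, NULL); (NULL, AX, NU, NULL); (NULL, AX, UI, NULL); (NULL, EZ, NULL, NULL); (NULL, GN, MT, NULL); (NULL, GN, NU, NULL); (NULL, GN, NULL, NULL)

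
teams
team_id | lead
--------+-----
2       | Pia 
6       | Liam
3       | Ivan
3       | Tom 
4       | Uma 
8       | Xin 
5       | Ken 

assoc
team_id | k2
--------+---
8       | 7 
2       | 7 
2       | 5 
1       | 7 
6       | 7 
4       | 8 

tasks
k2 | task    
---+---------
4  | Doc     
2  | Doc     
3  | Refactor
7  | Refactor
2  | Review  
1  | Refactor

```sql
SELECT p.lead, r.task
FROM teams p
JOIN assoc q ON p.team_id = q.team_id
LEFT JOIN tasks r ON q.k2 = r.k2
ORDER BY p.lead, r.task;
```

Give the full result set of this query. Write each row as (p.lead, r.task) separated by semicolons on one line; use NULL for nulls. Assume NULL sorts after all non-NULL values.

(Liam, Refactor); (Pia, Refactor); (Pia, NULL); (Uma, NULL); (Xin, Refactor)

Joins associate left-to-right: teams INNER JOIN assoc on team_id gives 5 intermediate row(s).
Then LEFT JOIN `tasks r` on k2: each of those 5 rows is kept; rows whose q.k2 has no match in r get NULL for r's columns.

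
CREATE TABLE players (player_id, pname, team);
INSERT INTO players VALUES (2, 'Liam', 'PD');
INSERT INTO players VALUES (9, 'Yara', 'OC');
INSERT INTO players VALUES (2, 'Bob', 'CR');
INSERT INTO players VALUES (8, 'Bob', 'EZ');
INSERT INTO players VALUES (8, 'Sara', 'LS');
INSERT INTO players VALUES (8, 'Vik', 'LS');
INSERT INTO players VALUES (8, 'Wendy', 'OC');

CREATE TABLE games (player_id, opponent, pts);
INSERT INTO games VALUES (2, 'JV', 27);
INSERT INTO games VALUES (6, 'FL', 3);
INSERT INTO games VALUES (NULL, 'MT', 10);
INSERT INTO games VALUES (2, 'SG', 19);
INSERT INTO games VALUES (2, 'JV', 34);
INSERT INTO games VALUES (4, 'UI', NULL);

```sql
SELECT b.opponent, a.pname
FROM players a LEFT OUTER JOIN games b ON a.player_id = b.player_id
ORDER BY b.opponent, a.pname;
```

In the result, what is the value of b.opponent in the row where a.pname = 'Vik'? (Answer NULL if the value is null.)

LEFT JOIN keeps every row from `players`; unmatched rows get NULL for `games`'s columns.
Matching on a.player_id = b.player_id. A NULL in a compared column never satisfies the condition.
- a row (player_id=2): matches 3 b row(s) → 3 output row(s).
- a row (player_id=9): no match → kept, b columns NULL.
- a row (player_id=2): matches 3 b row(s) → 3 output row(s).
- a row (player_id=8): no match → kept, b columns NULL.
- a row (player_id=8): no match → kept, b columns NULL.
- a row (player_id=8): no match → kept, b columns NULL.
- a row (player_id=8): no match → kept, b columns NULL.

NULL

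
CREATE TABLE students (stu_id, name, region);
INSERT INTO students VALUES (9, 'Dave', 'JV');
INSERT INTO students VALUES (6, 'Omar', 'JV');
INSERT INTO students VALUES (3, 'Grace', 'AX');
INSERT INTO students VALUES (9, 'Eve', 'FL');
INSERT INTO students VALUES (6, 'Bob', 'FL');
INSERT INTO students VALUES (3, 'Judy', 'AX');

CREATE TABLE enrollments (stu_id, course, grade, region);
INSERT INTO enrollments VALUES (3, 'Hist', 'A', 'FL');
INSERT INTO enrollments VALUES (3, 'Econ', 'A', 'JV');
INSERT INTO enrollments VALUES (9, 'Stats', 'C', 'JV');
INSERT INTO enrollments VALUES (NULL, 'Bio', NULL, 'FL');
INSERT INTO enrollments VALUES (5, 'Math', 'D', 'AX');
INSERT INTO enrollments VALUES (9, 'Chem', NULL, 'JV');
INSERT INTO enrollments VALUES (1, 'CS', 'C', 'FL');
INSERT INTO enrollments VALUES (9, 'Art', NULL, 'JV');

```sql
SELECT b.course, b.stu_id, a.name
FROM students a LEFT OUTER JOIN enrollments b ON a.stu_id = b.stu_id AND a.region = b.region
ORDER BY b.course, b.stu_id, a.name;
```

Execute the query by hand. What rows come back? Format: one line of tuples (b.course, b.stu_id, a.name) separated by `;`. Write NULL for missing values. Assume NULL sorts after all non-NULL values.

(Art, 9, Dave); (Chem, 9, Dave); (Stats, 9, Dave); (NULL, NULL, Bob); (NULL, NULL, Eve); (NULL, NULL, Grace); (NULL, NULL, Judy); (NULL, NULL, Omar)

LEFT JOIN keeps every row from `students`; unmatched rows get NULL for `enrollments`'s columns.
Matching on a.stu_id = b.stu_id AND a.region = b.region. A NULL in a compared column never satisfies the condition.
Matched pairs: 3; unmatched a rows kept: 5.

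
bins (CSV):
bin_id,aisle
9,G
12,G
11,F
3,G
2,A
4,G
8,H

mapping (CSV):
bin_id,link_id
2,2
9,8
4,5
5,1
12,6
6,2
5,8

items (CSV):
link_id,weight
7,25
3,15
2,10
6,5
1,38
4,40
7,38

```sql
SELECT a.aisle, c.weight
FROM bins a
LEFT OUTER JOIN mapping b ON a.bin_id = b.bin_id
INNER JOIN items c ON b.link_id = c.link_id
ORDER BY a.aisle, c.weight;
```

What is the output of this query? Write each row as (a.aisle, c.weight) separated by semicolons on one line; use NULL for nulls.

Step 1 — a LEFT JOIN b on bin_id → 7 row(s).
Then INNER JOIN `items c` on link_id: keep only rows whose b.link_id appears in c.

(A, 10); (G, 5)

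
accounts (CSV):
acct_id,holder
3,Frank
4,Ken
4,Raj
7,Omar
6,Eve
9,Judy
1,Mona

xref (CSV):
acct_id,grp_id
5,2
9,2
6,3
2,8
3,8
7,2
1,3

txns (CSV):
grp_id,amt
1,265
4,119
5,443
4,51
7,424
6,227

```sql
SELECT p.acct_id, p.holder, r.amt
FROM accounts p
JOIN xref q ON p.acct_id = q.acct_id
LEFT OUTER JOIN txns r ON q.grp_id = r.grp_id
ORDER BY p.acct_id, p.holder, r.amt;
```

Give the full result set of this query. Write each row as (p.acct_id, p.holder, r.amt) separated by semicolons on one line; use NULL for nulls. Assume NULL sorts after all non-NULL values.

(1, Mona, NULL); (3, Frank, NULL); (6, Eve, NULL); (7, Omar, NULL); (9, Judy, NULL)

Evaluate left to right. First `accounts p INNER JOIN xref q` on acct_id: 5 row(s).
Then LEFT JOIN `txns r` on grp_id: each of those 5 rows is kept; rows whose q.grp_id has no match in r get NULL for r's columns.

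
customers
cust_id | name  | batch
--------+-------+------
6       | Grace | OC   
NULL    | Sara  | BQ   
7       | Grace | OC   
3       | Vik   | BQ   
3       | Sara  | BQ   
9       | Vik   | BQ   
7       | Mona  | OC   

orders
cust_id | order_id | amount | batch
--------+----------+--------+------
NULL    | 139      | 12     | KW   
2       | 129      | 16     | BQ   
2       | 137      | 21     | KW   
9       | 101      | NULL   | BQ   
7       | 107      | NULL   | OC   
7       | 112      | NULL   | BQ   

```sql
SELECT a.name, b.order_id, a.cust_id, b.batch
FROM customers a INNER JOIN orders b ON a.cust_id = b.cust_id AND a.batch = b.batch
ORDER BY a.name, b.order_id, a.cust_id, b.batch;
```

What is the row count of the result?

3

INNER JOIN keeps only pairs where the ON condition holds.
Matching on a.cust_id = b.cust_id AND a.batch = b.batch. A NULL in a compared column never satisfies the condition.
- cust_id=6, batch=OC: no matching b row, dropped.
- cust_id=NULL, batch=BQ: no matching b row, dropped.
- cust_id=7, batch=OC: 1 matching b row(s), so 1 row(s) emitted.
- cust_id=3, batch=BQ: no matching b row, dropped.
- cust_id=3, batch=BQ: no matching b row, dropped.
- cust_id=9, batch=BQ: 1 matching b row(s), so 1 row(s) emitted.
- cust_id=7, batch=OC: 1 matching b row(s), so 1 row(s) emitted.
Total: 3 rows.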